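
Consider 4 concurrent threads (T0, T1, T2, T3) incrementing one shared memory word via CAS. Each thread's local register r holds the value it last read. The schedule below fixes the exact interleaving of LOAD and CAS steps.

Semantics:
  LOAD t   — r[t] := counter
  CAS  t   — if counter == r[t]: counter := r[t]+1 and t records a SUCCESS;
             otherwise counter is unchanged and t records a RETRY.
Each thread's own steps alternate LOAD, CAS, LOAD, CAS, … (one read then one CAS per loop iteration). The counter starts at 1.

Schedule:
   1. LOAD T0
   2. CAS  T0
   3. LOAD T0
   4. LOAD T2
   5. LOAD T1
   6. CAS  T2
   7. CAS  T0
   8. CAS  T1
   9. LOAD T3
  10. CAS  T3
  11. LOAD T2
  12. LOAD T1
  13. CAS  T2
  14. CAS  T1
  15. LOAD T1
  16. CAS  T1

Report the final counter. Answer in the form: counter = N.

counter = 6

   1) LOAD T0:  M=1  r_T0=1
   2) CAS  T0:  M=2  r_T0=1 ✓
   3) LOAD T0:  M=2  r_T0=2
   4) LOAD T2:  M=2  r_T2=2
   5) LOAD T1:  M=2  r_T1=2
   6) CAS  T2:  M=3  r_T2=2 ✓
   7) CAS  T0:  M=3  r_T0=2 ✗
   8) CAS  T1:  M=3  r_T1=2 ✗
   9) LOAD T3:  M=3  r_T3=3
  10) CAS  T3:  M=4  r_T3=3 ✓
  11) LOAD T2:  M=4  r_T2=4
  12) LOAD T1:  M=4  r_T1=4
  13) CAS  T2:  M=5  r_T2=4 ✓
  14) CAS  T1:  M=5  r_T1=4 ✗
  15) LOAD T1:  M=5  r_T1=5
  16) CAS  T1:  M=6  r_T1=5 ✓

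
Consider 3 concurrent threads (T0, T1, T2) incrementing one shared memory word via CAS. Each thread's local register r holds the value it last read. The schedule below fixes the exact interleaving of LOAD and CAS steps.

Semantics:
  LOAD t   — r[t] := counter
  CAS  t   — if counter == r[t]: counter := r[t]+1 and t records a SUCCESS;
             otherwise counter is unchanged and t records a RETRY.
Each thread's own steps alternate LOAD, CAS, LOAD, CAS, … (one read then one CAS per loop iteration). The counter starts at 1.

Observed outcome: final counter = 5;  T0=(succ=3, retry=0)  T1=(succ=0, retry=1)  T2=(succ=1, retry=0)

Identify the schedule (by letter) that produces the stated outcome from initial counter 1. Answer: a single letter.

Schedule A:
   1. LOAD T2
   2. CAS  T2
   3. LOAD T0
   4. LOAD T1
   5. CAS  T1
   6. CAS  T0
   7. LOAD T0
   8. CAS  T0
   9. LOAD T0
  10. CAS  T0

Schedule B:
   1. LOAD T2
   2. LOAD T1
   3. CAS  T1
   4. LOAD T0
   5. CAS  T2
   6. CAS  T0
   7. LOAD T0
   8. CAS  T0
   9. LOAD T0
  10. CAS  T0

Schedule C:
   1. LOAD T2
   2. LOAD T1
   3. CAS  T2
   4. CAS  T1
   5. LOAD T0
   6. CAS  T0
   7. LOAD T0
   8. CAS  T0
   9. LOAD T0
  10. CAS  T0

Tracing schedule C:
T2 LOAD — after: cnt=1, r=1 — load
T1 LOAD — after: cnt=1, r=1 — load
T2 CAS — after: cnt=2, r=1 — ok
T1 CAS — after: cnt=2, r=1 — retry
T0 LOAD — after: cnt=2, r=2 — load
T0 CAS — after: cnt=3, r=2 — ok
T0 LOAD — after: cnt=3, r=3 — load
T0 CAS — after: cnt=4, r=3 — ok
T0 LOAD — after: cnt=4, r=4 — load
T0 CAS — after: cnt=5, r=4 — ok

C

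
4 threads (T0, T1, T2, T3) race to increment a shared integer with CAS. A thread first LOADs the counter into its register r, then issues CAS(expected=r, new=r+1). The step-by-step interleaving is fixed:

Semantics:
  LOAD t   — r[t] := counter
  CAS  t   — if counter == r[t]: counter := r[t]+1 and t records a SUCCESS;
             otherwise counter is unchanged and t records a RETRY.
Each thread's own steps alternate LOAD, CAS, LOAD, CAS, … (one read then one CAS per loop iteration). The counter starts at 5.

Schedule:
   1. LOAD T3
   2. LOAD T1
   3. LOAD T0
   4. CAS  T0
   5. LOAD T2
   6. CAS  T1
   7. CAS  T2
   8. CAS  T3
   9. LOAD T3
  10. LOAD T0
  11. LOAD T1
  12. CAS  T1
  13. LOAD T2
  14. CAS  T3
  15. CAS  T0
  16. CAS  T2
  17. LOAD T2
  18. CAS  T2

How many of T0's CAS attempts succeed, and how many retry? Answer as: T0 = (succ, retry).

T0 = (1, 1)

T3 LOAD — after: cnt=5, r=5 — load
T1 LOAD — after: cnt=5, r=5 — load
T0 LOAD — after: cnt=5, r=5 — load
T0 CAS — after: cnt=6, r=5 — ok
T2 LOAD — after: cnt=6, r=6 — load
T1 CAS — after: cnt=6, r=5 — retry
T2 CAS — after: cnt=7, r=6 — ok
T3 CAS — after: cnt=7, r=5 — retry
T3 LOAD — after: cnt=7, r=7 — load
T0 LOAD — after: cnt=7, r=7 — load
T1 LOAD — after: cnt=7, r=7 — load
T1 CAS — after: cnt=8, r=7 — ok
T2 LOAD — after: cnt=8, r=8 — load
T3 CAS — after: cnt=8, r=7 — retry
T0 CAS — after: cnt=8, r=7 — retry
T2 CAS — after: cnt=9, r=8 — ok
T2 LOAD — after: cnt=9, r=9 — load
T2 CAS — after: cnt=10, r=9 — ok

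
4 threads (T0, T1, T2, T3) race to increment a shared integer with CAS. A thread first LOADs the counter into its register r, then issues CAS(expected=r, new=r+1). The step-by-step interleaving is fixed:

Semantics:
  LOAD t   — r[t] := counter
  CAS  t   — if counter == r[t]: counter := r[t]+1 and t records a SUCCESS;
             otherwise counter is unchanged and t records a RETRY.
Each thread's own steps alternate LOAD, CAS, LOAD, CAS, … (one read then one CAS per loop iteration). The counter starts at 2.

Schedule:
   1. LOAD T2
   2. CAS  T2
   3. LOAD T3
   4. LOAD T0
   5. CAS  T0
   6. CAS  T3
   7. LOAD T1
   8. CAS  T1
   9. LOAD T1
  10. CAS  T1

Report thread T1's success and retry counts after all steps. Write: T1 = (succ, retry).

T1 = (2, 0)

#1 T2 reads 2
#2 T2 CAS(2→3) writes; counter now 3
#3 T3 reads 3
#4 T0 reads 3
#5 T0 CAS(3→4) writes; counter now 4
#6 T3 CAS(3→4) fails; counter now 4
#7 T1 reads 4
#8 T1 CAS(4→5) writes; counter now 5
#9 T1 reads 5
#10 T1 CAS(5→6) writes; counter now 6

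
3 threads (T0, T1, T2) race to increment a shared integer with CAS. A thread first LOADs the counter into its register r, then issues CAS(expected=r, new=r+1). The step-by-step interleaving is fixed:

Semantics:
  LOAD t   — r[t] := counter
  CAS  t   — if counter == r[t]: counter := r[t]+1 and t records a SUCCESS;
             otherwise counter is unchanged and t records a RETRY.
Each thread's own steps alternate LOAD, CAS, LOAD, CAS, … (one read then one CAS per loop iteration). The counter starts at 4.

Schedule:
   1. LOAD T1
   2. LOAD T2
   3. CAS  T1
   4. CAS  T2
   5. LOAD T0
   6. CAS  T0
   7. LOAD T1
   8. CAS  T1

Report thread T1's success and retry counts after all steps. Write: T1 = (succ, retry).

   1) LOAD T1:  M=4  r_T1=4
   2) LOAD T2:  M=4  r_T2=4
   3) CAS  T1:  M=5  r_T1=4 ✓
   4) CAS  T2:  M=5  r_T2=4 ✗
   5) LOAD T0:  M=5  r_T0=5
   6) CAS  T0:  M=6  r_T0=5 ✓
   7) LOAD T1:  M=6  r_T1=6
   8) CAS  T1:  M=7  r_T1=6 ✓

T1 = (2, 0)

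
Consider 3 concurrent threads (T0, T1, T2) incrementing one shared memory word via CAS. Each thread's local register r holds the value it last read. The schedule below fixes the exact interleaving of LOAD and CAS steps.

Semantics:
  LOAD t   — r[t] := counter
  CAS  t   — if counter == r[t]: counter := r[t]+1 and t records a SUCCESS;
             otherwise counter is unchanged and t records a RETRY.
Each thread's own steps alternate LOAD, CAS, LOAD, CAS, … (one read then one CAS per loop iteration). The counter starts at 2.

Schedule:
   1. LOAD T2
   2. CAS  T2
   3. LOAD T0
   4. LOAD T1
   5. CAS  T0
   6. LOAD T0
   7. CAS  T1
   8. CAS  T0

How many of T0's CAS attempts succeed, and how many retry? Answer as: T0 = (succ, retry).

   1) LOAD T2:  M=2  r_T2=2
   2) CAS  T2:  M=3  r_T2=2 ✓
   3) LOAD T0:  M=3  r_T0=3
   4) LOAD T1:  M=3  r_T1=3
   5) CAS  T0:  M=4  r_T0=3 ✓
   6) LOAD T0:  M=4  r_T0=4
   7) CAS  T1:  M=4  r_T1=3 ✗
   8) CAS  T0:  M=5  r_T0=4 ✓

T0 = (2, 0)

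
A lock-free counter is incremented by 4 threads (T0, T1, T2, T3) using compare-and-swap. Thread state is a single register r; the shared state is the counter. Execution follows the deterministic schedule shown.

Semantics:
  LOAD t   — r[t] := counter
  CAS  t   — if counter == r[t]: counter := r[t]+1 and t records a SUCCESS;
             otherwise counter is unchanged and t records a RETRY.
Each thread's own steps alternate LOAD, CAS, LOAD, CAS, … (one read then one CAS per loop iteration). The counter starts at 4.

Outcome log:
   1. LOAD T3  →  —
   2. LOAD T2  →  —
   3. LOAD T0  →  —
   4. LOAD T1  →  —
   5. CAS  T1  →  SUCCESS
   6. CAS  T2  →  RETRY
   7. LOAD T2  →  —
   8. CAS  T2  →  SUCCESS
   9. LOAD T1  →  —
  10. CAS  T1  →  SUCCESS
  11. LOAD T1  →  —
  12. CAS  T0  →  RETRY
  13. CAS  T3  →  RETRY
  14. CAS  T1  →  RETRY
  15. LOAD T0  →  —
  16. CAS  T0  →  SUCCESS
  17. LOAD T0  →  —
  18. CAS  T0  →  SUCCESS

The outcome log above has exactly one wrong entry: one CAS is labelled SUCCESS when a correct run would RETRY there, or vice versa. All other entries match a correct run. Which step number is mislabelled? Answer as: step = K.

step = 14

Correct run:
#1 T3 reads 4
#2 T2 reads 4
#3 T0 reads 4
#4 T1 reads 4
#5 T1 CAS(4→5) writes; counter now 5
#6 T2 CAS(4→5) fails; counter now 5
#7 T2 reads 5
#8 T2 CAS(5→6) writes; counter now 6
#9 T1 reads 6
#10 T1 CAS(6→7) writes; counter now 7
#11 T1 reads 7
#12 T0 CAS(4→5) fails; counter now 7
#13 T3 CAS(4→5) fails; counter now 7
#14 T1 CAS(7→8) writes; counter now 8
#15 T0 reads 8
#16 T0 CAS(8→9) writes; counter now 9
#17 T0 reads 9
#18 T0 CAS(9→10) writes; counter now 10
Log disagrees first at step 14.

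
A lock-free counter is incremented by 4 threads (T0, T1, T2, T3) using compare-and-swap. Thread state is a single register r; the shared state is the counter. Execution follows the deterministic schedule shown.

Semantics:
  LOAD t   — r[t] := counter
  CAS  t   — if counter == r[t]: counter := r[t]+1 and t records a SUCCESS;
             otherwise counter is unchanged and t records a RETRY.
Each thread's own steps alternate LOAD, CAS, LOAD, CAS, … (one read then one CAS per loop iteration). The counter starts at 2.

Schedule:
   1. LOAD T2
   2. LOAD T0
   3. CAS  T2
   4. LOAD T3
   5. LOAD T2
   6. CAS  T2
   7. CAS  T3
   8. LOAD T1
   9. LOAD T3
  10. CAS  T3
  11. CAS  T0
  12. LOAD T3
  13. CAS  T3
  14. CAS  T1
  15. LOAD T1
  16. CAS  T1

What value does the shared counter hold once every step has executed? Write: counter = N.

step 1: T2 LOAD ⇒ load; ctr=2 reg=2
step 2: T0 LOAD ⇒ load; ctr=2 reg=2
step 3: T2 CAS ⇒ ok; ctr=3 reg=2
step 4: T3 LOAD ⇒ load; ctr=3 reg=3
step 5: T2 LOAD ⇒ load; ctr=3 reg=3
step 6: T2 CAS ⇒ ok; ctr=4 reg=3
step 7: T3 CAS ⇒ retry; ctr=4 reg=3
step 8: T1 LOAD ⇒ load; ctr=4 reg=4
step 9: T3 LOAD ⇒ load; ctr=4 reg=4
step 10: T3 CAS ⇒ ok; ctr=5 reg=4
step 11: T0 CAS ⇒ retry; ctr=5 reg=2
step 12: T3 LOAD ⇒ load; ctr=5 reg=5
step 13: T3 CAS ⇒ ok; ctr=6 reg=5
step 14: T1 CAS ⇒ retry; ctr=6 reg=4
step 15: T1 LOAD ⇒ load; ctr=6 reg=6
step 16: T1 CAS ⇒ ok; ctr=7 reg=6

counter = 7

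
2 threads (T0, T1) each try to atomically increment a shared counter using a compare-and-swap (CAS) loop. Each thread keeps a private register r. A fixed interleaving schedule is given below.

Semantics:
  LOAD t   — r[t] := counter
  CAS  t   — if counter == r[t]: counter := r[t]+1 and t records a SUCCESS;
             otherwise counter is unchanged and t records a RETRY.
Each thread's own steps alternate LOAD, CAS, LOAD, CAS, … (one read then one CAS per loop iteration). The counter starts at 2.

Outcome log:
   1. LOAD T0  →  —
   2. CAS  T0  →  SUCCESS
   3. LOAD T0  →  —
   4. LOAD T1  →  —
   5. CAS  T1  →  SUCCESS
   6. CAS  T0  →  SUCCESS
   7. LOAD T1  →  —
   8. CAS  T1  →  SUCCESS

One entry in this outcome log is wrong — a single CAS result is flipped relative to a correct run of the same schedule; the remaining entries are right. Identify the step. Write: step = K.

step = 6

Re-executing:
step 1: T0 LOAD ⇒ load; ctr=2 reg=2
step 2: T0 CAS ⇒ ok; ctr=3 reg=2
step 3: T0 LOAD ⇒ load; ctr=3 reg=3
step 4: T1 LOAD ⇒ load; ctr=3 reg=3
step 5: T1 CAS ⇒ ok; ctr=4 reg=3
step 6: T0 CAS ⇒ retry; ctr=4 reg=3
step 7: T1 LOAD ⇒ load; ctr=4 reg=4
step 8: T1 CAS ⇒ ok; ctr=5 reg=4
Flip is step 6.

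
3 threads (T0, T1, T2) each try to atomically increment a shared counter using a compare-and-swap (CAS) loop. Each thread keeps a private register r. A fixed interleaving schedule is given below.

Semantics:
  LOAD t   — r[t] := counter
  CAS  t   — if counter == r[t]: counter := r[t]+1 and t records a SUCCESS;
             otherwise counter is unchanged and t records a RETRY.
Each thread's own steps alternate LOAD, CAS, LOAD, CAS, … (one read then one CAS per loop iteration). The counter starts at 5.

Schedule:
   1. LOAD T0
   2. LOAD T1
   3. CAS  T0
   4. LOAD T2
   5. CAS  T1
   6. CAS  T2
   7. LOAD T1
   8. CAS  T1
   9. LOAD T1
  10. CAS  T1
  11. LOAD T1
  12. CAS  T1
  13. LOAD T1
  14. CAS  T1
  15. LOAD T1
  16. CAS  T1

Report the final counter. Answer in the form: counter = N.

counter = 12

[1] T0.load  rd  (counter 5, T0.r 5)
[2] T1.load  rd  (counter 5, T1.r 5)
[3] T0.cas  hit  (counter 6, T0.r 5)
[4] T2.load  rd  (counter 6, T2.r 6)
[5] T1.cas  miss  (counter 6, T1.r 5)
[6] T2.cas  hit  (counter 7, T2.r 6)
[7] T1.load  rd  (counter 7, T1.r 7)
[8] T1.cas  hit  (counter 8, T1.r 7)
[9] T1.load  rd  (counter 8, T1.r 8)
[10] T1.cas  hit  (counter 9, T1.r 8)
[11] T1.load  rd  (counter 9, T1.r 9)
[12] T1.cas  hit  (counter 10, T1.r 9)
[13] T1.load  rd  (counter 10, T1.r 10)
[14] T1.cas  hit  (counter 11, T1.r 10)
[15] T1.load  rd  (counter 11, T1.r 11)
[16] T1.cas  hit  (counter 12, T1.r 11)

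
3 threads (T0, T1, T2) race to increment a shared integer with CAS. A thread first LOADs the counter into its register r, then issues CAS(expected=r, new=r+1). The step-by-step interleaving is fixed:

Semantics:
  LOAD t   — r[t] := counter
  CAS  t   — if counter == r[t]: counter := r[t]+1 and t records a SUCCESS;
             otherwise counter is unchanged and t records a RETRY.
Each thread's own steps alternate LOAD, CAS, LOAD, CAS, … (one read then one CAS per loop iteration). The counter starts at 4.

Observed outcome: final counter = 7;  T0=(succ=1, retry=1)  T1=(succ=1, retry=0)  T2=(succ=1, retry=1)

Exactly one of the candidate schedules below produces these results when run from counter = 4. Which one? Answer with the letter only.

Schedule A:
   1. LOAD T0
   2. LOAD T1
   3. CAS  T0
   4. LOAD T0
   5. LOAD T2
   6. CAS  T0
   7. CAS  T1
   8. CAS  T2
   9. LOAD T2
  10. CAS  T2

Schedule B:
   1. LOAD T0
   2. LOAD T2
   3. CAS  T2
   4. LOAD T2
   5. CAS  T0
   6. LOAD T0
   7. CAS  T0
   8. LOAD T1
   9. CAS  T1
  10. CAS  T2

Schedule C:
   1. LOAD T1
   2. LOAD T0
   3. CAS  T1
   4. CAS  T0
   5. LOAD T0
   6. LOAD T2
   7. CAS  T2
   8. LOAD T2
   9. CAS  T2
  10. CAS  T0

Simulating candidate B:
   1) LOAD T0:  M=4  r_T0=4
   2) LOAD T2:  M=4  r_T2=4
   3) CAS  T2:  M=5  r_T2=4 ✓
   4) LOAD T2:  M=5  r_T2=5
   5) CAS  T0:  M=5  r_T0=4 ✗
   6) LOAD T0:  M=5  r_T0=5
   7) CAS  T0:  M=6  r_T0=5 ✓
   8) LOAD T1:  M=6  r_T1=6
   9) CAS  T1:  M=7  r_T1=6 ✓
  10) CAS  T2:  M=7  r_T2=5 ✗

B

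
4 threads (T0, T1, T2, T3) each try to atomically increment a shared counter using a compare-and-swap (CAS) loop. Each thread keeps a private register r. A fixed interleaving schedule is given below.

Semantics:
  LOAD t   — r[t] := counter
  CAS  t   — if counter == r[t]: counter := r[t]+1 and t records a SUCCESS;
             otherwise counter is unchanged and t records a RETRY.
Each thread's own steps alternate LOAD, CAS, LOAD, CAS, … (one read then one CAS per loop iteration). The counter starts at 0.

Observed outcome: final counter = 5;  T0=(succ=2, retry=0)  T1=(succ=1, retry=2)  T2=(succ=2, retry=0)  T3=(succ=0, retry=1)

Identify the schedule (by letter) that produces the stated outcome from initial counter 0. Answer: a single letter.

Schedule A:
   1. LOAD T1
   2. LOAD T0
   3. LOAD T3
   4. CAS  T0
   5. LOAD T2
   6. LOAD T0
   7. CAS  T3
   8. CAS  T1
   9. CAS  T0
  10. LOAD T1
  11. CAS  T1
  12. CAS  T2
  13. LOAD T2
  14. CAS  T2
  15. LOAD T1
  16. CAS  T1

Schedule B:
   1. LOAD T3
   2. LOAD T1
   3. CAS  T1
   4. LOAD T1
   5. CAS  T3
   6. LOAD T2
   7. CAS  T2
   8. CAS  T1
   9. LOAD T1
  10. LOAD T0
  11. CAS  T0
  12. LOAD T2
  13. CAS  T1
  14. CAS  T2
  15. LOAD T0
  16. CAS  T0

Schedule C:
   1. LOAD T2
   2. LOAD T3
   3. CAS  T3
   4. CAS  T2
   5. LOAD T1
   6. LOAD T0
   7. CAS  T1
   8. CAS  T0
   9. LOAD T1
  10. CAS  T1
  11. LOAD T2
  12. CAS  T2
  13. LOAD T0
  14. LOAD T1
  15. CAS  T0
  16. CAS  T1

Tracing schedule B:
[1] T3.load  rd  (counter 0, T3.r 0)
[2] T1.load  rd  (counter 0, T1.r 0)
[3] T1.cas  hit  (counter 1, T1.r 0)
[4] T1.load  rd  (counter 1, T1.r 1)
[5] T3.cas  miss  (counter 1, T3.r 0)
[6] T2.load  rd  (counter 1, T2.r 1)
[7] T2.cas  hit  (counter 2, T2.r 1)
[8] T1.cas  miss  (counter 2, T1.r 1)
[9] T1.load  rd  (counter 2, T1.r 2)
[10] T0.load  rd  (counter 2, T0.r 2)
[11] T0.cas  hit  (counter 3, T0.r 2)
[12] T2.load  rd  (counter 3, T2.r 3)
[13] T1.cas  miss  (counter 3, T1.r 2)
[14] T2.cas  hit  (counter 4, T2.r 3)
[15] T0.load  rd  (counter 4, T0.r 4)
[16] T0.cas  hit  (counter 5, T0.r 4)

B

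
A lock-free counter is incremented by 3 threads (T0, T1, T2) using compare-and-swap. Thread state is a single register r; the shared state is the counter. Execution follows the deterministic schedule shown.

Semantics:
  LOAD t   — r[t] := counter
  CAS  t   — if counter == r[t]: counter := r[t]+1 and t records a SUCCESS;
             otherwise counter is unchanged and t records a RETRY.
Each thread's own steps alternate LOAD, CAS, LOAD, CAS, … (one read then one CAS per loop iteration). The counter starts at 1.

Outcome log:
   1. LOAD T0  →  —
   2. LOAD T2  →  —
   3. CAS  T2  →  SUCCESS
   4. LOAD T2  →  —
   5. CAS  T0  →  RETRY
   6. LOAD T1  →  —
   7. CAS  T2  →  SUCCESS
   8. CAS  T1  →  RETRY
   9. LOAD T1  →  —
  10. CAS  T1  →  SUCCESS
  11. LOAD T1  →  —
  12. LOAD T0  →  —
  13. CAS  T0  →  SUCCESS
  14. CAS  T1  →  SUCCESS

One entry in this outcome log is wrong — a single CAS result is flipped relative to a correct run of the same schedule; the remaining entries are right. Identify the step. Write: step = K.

Correct run:
T0 LOAD — after: cnt=1, r=1 — load
T2 LOAD — after: cnt=1, r=1 — load
T2 CAS — after: cnt=2, r=1 — ok
T2 LOAD — after: cnt=2, r=2 — load
T0 CAS — after: cnt=2, r=1 — retry
T1 LOAD — after: cnt=2, r=2 — load
T2 CAS — after: cnt=3, r=2 — ok
T1 CAS — after: cnt=3, r=2 — retry
T1 LOAD — after: cnt=3, r=3 — load
T1 CAS — after: cnt=4, r=3 — ok
T1 LOAD — after: cnt=4, r=4 — load
T0 LOAD — after: cnt=4, r=4 — load
T0 CAS — after: cnt=5, r=4 — ok
T1 CAS — after: cnt=5, r=4 — retry
Flip is step 14.

step = 14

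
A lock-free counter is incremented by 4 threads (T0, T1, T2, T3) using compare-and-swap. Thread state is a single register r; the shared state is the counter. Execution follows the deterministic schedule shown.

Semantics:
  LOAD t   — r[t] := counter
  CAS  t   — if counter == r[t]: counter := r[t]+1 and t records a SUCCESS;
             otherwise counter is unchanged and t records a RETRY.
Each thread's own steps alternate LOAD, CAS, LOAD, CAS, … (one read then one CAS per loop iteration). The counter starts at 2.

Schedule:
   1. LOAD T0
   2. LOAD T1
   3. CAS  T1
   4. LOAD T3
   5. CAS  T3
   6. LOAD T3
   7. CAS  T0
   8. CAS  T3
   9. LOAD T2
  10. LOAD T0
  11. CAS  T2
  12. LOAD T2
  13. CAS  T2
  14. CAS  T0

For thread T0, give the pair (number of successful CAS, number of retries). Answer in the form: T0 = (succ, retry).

T0 = (0, 2)

T0 LOAD — after: cnt=2, r=2 — load
T1 LOAD — after: cnt=2, r=2 — load
T1 CAS — after: cnt=3, r=2 — ok
T3 LOAD — after: cnt=3, r=3 — load
T3 CAS — after: cnt=4, r=3 — ok
T3 LOAD — after: cnt=4, r=4 — load
T0 CAS — after: cnt=4, r=2 — retry
T3 CAS — after: cnt=5, r=4 — ok
T2 LOAD — after: cnt=5, r=5 — load
T0 LOAD — after: cnt=5, r=5 — load
T2 CAS — after: cnt=6, r=5 — ok
T2 LOAD — after: cnt=6, r=6 — load
T2 CAS — after: cnt=7, r=6 — ok
T0 CAS — after: cnt=7, r=5 — retry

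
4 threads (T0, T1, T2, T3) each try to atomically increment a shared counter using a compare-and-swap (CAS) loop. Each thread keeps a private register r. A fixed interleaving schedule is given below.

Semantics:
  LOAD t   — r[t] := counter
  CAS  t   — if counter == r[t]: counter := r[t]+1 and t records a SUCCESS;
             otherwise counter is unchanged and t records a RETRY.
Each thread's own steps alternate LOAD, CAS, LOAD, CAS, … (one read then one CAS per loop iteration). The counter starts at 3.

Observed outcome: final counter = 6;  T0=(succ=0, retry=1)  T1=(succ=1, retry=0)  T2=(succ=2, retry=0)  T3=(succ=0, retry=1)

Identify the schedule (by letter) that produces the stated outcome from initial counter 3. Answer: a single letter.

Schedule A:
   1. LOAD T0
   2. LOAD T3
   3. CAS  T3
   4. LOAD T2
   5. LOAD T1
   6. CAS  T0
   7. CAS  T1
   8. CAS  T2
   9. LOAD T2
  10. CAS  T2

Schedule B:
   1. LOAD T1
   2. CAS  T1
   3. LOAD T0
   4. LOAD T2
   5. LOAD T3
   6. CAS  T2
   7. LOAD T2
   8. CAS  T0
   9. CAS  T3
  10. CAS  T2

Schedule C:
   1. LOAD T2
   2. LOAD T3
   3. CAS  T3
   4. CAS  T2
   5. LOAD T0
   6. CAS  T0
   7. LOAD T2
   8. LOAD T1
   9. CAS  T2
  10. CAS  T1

Run B:
[1] T1.load  rd  (counter 3, T1.r 3)
[2] T1.cas  hit  (counter 4, T1.r 3)
[3] T0.load  rd  (counter 4, T0.r 4)
[4] T2.load  rd  (counter 4, T2.r 4)
[5] T3.load  rd  (counter 4, T3.r 4)
[6] T2.cas  hit  (counter 5, T2.r 4)
[7] T2.load  rd  (counter 5, T2.r 5)
[8] T0.cas  miss  (counter 5, T0.r 4)
[9] T3.cas  miss  (counter 5, T3.r 4)
[10] T2.cas  hit  (counter 6, T2.r 5)

B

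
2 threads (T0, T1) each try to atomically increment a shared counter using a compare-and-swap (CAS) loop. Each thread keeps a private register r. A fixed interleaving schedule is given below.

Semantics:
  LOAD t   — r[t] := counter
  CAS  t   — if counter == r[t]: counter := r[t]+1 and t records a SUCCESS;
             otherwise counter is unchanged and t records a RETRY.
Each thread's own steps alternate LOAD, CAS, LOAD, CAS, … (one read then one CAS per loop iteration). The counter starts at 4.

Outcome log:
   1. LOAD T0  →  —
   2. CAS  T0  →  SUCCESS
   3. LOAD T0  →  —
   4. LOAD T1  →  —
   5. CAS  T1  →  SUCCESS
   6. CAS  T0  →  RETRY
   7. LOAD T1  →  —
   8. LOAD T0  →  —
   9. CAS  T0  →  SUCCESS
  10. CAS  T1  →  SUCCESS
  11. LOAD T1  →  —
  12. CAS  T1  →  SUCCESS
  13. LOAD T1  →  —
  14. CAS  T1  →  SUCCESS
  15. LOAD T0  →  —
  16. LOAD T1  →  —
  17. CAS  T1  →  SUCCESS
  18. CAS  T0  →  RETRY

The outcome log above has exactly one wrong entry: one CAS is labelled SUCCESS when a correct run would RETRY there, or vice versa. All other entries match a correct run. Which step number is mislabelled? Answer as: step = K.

step = 10

Correct run:
[1] T0.load  rd  (counter 4, T0.r 4)
[2] T0.cas  hit  (counter 5, T0.r 4)
[3] T0.load  rd  (counter 5, T0.r 5)
[4] T1.load  rd  (counter 5, T1.r 5)
[5] T1.cas  hit  (counter 6, T1.r 5)
[6] T0.cas  miss  (counter 6, T0.r 5)
[7] T1.load  rd  (counter 6, T1.r 6)
[8] T0.load  rd  (counter 6, T0.r 6)
[9] T0.cas  hit  (counter 7, T0.r 6)
[10] T1.cas  miss  (counter 7, T1.r 6)
[11] T1.load  rd  (counter 7, T1.r 7)
[12] T1.cas  hit  (counter 8, T1.r 7)
[13] T1.load  rd  (counter 8, T1.r 8)
[14] T1.cas  hit  (counter 9, T1.r 8)
[15] T0.load  rd  (counter 9, T0.r 9)
[16] T1.load  rd  (counter 9, T1.r 9)
[17] T1.cas  hit  (counter 10, T1.r 9)
[18] T0.cas  miss  (counter 10, T0.r 9)
Mismatch at 10.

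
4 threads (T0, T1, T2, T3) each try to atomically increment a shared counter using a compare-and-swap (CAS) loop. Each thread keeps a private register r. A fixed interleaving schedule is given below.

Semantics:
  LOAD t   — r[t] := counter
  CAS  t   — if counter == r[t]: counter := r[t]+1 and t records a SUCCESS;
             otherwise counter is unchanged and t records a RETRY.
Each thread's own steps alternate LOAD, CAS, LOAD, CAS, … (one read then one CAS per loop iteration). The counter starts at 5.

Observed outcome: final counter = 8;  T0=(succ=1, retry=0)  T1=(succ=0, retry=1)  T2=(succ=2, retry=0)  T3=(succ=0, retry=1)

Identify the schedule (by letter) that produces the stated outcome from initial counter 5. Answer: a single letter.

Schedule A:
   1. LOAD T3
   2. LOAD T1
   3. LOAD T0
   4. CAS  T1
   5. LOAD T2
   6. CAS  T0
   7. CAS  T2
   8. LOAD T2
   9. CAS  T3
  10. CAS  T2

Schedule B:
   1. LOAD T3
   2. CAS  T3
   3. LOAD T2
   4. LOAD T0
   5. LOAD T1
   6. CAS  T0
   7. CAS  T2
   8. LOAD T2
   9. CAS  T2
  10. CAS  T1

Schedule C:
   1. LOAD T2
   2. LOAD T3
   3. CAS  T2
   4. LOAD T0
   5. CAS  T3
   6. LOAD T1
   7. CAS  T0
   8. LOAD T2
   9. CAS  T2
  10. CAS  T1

C

Run C:
T2 LOAD — after: cnt=5, r=5 — load
T3 LOAD — after: cnt=5, r=5 — load
T2 CAS — after: cnt=6, r=5 — ok
T0 LOAD — after: cnt=6, r=6 — load
T3 CAS — after: cnt=6, r=5 — retry
T1 LOAD — after: cnt=6, r=6 — load
T0 CAS — after: cnt=7, r=6 — ok
T2 LOAD — after: cnt=7, r=7 — load
T2 CAS — after: cnt=8, r=7 — ok
T1 CAS — after: cnt=8, r=6 — retry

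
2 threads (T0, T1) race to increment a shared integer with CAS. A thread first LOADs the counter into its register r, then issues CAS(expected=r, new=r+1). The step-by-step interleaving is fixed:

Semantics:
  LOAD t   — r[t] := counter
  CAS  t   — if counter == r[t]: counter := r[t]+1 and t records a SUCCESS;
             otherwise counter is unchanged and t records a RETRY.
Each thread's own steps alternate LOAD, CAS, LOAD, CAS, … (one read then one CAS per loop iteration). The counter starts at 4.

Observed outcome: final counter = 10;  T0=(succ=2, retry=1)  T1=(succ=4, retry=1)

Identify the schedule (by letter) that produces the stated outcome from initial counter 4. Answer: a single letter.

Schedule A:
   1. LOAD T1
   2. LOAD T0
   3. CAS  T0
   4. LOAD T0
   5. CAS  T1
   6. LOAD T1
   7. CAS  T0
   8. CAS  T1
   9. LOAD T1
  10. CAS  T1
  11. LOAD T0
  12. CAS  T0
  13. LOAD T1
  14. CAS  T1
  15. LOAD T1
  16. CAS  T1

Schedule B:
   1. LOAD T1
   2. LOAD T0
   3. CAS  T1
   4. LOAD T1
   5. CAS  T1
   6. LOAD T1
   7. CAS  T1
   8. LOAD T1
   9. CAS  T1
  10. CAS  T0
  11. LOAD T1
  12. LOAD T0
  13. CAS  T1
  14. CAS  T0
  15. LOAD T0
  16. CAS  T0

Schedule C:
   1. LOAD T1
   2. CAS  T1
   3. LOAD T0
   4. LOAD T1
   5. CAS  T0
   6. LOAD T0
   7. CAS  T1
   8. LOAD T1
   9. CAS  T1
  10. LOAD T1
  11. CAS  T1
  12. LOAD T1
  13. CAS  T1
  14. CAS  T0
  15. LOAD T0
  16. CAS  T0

Tracing schedule C:
step 1: T1 LOAD ⇒ load; ctr=4 reg=4
step 2: T1 CAS ⇒ ok; ctr=5 reg=4
step 3: T0 LOAD ⇒ load; ctr=5 reg=5
step 4: T1 LOAD ⇒ load; ctr=5 reg=5
step 5: T0 CAS ⇒ ok; ctr=6 reg=5
step 6: T0 LOAD ⇒ load; ctr=6 reg=6
step 7: T1 CAS ⇒ retry; ctr=6 reg=5
step 8: T1 LOAD ⇒ load; ctr=6 reg=6
step 9: T1 CAS ⇒ ok; ctr=7 reg=6
step 10: T1 LOAD ⇒ load; ctr=7 reg=7
step 11: T1 CAS ⇒ ok; ctr=8 reg=7
step 12: T1 LOAD ⇒ load; ctr=8 reg=8
step 13: T1 CAS ⇒ ok; ctr=9 reg=8
step 14: T0 CAS ⇒ retry; ctr=9 reg=6
step 15: T0 LOAD ⇒ load; ctr=9 reg=9
step 16: T0 CAS ⇒ ok; ctr=10 reg=9

C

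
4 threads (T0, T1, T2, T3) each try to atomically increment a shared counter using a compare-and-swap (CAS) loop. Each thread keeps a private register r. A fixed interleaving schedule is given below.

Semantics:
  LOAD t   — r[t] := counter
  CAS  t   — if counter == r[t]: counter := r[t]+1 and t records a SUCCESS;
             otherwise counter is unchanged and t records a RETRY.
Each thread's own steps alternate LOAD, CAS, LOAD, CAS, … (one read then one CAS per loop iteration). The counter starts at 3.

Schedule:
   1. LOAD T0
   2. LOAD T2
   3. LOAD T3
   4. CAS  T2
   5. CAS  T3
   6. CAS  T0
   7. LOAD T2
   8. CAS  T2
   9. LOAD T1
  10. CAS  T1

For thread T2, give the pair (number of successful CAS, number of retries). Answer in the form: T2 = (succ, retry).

T2 = (2, 0)

step 1: T0 LOAD ⇒ load; ctr=3 reg=3
step 2: T2 LOAD ⇒ load; ctr=3 reg=3
step 3: T3 LOAD ⇒ load; ctr=3 reg=3
step 4: T2 CAS ⇒ ok; ctr=4 reg=3
step 5: T3 CAS ⇒ retry; ctr=4 reg=3
step 6: T0 CAS ⇒ retry; ctr=4 reg=3
step 7: T2 LOAD ⇒ load; ctr=4 reg=4
step 8: T2 CAS ⇒ ok; ctr=5 reg=4
step 9: T1 LOAD ⇒ load; ctr=5 reg=5
step 10: T1 CAS ⇒ ok; ctr=6 reg=5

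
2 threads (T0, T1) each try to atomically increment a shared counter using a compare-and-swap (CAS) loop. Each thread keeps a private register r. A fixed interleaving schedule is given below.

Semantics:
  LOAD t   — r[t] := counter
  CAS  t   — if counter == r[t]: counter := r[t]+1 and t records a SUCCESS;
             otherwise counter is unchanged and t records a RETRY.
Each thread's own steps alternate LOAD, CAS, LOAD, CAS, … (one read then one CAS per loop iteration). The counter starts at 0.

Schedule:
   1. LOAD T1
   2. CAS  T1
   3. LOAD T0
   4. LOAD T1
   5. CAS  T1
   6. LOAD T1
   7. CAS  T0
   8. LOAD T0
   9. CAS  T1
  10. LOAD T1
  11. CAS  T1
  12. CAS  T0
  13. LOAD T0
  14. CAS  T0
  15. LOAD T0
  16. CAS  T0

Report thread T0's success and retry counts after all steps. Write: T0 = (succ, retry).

T0 = (2, 2)

T1 LOAD — after: cnt=0, r=0 — load
T1 CAS — after: cnt=1, r=0 — ok
T0 LOAD — after: cnt=1, r=1 — load
T1 LOAD — after: cnt=1, r=1 — load
T1 CAS — after: cnt=2, r=1 — ok
T1 LOAD — after: cnt=2, r=2 — load
T0 CAS — after: cnt=2, r=1 — retry
T0 LOAD — after: cnt=2, r=2 — load
T1 CAS — after: cnt=3, r=2 — ok
T1 LOAD — after: cnt=3, r=3 — load
T1 CAS — after: cnt=4, r=3 — ok
T0 CAS — after: cnt=4, r=2 — retry
T0 LOAD — after: cnt=4, r=4 — load
T0 CAS — after: cnt=5, r=4 — ok
T0 LOAD — after: cnt=5, r=5 — load
T0 CAS — after: cnt=6, r=5 — ok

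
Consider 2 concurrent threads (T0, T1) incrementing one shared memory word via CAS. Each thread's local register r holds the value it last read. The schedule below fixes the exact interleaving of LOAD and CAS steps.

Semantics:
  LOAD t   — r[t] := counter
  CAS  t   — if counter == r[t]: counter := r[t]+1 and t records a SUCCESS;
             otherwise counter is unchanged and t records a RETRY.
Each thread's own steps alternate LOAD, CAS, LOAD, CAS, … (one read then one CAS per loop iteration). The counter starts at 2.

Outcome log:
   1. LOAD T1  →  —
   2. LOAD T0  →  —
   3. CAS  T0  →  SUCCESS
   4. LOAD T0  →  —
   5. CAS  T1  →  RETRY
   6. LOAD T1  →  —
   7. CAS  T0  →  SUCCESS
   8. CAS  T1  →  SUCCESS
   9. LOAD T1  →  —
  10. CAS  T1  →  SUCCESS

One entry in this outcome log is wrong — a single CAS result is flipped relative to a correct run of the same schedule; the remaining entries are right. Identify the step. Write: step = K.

Re-executing:
T1 LOAD — after: cnt=2, r=2 — load
T0 LOAD — after: cnt=2, r=2 — load
T0 CAS — after: cnt=3, r=2 — ok
T0 LOAD — after: cnt=3, r=3 — load
T1 CAS — after: cnt=3, r=2 — retry
T1 LOAD — after: cnt=3, r=3 — load
T0 CAS — after: cnt=4, r=3 — ok
T1 CAS — after: cnt=4, r=3 — retry
T1 LOAD — after: cnt=4, r=4 — load
T1 CAS — after: cnt=5, r=4 — ok
Log disagrees first at step 8.

step = 8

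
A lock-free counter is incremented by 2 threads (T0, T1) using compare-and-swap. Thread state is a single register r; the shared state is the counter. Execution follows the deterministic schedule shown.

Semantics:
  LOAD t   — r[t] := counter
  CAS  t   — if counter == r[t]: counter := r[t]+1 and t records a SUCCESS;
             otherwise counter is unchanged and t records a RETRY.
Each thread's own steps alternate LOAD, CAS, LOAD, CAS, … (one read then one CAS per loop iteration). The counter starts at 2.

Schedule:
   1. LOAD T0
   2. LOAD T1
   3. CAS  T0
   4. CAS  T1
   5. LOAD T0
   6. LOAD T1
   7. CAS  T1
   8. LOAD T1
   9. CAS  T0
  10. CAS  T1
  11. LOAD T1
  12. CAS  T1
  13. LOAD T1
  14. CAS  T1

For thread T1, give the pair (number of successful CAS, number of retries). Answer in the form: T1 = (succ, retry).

T0 LOAD — after: cnt=2, r=2 — load
T1 LOAD — after: cnt=2, r=2 — load
T0 CAS — after: cnt=3, r=2 — ok
T1 CAS — after: cnt=3, r=2 — retry
T0 LOAD — after: cnt=3, r=3 — load
T1 LOAD — after: cnt=3, r=3 — load
T1 CAS — after: cnt=4, r=3 — ok
T1 LOAD — after: cnt=4, r=4 — load
T0 CAS — after: cnt=4, r=3 — retry
T1 CAS — after: cnt=5, r=4 — ok
T1 LOAD — after: cnt=5, r=5 — load
T1 CAS — after: cnt=6, r=5 — ok
T1 LOAD — after: cnt=6, r=6 — load
T1 CAS — after: cnt=7, r=6 — ok

T1 = (4, 1)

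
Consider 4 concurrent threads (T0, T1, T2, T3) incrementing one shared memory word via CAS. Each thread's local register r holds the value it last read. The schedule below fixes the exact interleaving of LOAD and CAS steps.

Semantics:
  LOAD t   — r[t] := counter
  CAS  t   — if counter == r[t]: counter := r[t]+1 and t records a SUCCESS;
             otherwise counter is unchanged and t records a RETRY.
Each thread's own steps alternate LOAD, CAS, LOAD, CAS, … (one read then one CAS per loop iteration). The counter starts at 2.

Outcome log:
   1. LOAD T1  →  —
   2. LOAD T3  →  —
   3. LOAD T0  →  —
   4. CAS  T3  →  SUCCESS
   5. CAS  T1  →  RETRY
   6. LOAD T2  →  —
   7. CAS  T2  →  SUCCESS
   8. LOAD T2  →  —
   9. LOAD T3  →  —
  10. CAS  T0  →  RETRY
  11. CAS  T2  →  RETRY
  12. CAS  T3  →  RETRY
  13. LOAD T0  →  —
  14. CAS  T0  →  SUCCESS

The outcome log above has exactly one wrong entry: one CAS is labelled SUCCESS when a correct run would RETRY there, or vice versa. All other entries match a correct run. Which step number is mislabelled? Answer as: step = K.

step = 11

Reference trace:
T1 LOAD — after: cnt=2, r=2 — load
T3 LOAD — after: cnt=2, r=2 — load
T0 LOAD — after: cnt=2, r=2 — load
T3 CAS — after: cnt=3, r=2 — ok
T1 CAS — after: cnt=3, r=2 — retry
T2 LOAD — after: cnt=3, r=3 — load
T2 CAS — after: cnt=4, r=3 — ok
T2 LOAD — after: cnt=4, r=4 — load
T3 LOAD — after: cnt=4, r=4 — load
T0 CAS — after: cnt=4, r=2 — retry
T2 CAS — after: cnt=5, r=4 — ok
T3 CAS — after: cnt=5, r=4 — retry
T0 LOAD — after: cnt=5, r=5 — load
T0 CAS — after: cnt=6, r=5 — ok
Log disagrees first at step 11.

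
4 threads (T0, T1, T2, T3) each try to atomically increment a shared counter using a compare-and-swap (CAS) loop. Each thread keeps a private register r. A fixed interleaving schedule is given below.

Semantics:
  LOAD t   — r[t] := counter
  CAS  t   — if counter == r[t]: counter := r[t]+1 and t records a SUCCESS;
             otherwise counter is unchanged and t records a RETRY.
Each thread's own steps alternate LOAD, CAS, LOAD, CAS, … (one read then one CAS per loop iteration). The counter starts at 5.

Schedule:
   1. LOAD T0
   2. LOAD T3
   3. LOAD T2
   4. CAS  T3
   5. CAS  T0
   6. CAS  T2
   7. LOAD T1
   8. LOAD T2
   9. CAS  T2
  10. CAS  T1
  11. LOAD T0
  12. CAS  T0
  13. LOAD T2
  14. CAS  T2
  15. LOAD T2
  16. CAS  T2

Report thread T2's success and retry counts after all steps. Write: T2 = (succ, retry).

1. LOAD T0 → mem=5 r[T0]=5 [LOAD]
2. LOAD T3 → mem=5 r[T3]=5 [LOAD]
3. LOAD T2 → mem=5 r[T2]=5 [LOAD]
4. CAS T3 → mem=6 r[T3]=5 [OK]
5. CAS T0 → mem=6 r[T0]=5 [RETRY]
6. CAS T2 → mem=6 r[T2]=5 [RETRY]
7. LOAD T1 → mem=6 r[T1]=6 [LOAD]
8. LOAD T2 → mem=6 r[T2]=6 [LOAD]
9. CAS T2 → mem=7 r[T2]=6 [OK]
10. CAS T1 → mem=7 r[T1]=6 [RETRY]
11. LOAD T0 → mem=7 r[T0]=7 [LOAD]
12. CAS T0 → mem=8 r[T0]=7 [OK]
13. LOAD T2 → mem=8 r[T2]=8 [LOAD]
14. CAS T2 → mem=9 r[T2]=8 [OK]
15. LOAD T2 → mem=9 r[T2]=9 [LOAD]
16. CAS T2 → mem=10 r[T2]=9 [OK]

T2 = (3, 1)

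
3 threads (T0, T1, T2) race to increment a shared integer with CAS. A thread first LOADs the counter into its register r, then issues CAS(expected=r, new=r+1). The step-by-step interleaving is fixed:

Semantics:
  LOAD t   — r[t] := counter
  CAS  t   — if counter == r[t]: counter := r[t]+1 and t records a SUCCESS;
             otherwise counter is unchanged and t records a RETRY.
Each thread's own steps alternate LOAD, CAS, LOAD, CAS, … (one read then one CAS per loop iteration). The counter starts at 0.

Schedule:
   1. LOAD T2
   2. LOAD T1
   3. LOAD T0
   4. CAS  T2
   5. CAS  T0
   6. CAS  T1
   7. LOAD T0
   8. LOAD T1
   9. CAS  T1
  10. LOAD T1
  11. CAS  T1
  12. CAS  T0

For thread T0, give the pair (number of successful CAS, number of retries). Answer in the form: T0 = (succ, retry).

#1 T2 reads 0
#2 T1 reads 0
#3 T0 reads 0
#4 T2 CAS(0→1) writes; counter now 1
#5 T0 CAS(0→1) fails; counter now 1
#6 T1 CAS(0→1) fails; counter now 1
#7 T0 reads 1
#8 T1 reads 1
#9 T1 CAS(1→2) writes; counter now 2
#10 T1 reads 2
#11 T1 CAS(2→3) writes; counter now 3
#12 T0 CAS(1→2) fails; counter now 3

T0 = (0, 2)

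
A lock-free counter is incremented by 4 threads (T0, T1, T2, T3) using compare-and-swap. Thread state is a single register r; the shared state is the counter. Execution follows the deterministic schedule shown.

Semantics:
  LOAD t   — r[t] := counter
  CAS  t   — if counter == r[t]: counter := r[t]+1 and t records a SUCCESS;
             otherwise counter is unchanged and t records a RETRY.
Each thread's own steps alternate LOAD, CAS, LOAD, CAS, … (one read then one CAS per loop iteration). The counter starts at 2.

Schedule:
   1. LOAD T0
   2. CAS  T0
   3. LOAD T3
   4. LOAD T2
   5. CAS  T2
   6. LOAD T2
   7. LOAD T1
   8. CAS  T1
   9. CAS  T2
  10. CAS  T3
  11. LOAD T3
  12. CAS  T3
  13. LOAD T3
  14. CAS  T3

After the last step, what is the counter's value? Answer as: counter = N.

counter = 7

#1 T0 reads 2
#2 T0 CAS(2→3) writes; counter now 3
#3 T3 reads 3
#4 T2 reads 3
#5 T2 CAS(3→4) writes; counter now 4
#6 T2 reads 4
#7 T1 reads 4
#8 T1 CAS(4→5) writes; counter now 5
#9 T2 CAS(4→5) fails; counter now 5
#10 T3 CAS(3→4) fails; counter now 5
#11 T3 reads 5
#12 T3 CAS(5→6) writes; counter now 6
#13 T3 reads 6
#14 T3 CAS(6→7) writes; counter now 7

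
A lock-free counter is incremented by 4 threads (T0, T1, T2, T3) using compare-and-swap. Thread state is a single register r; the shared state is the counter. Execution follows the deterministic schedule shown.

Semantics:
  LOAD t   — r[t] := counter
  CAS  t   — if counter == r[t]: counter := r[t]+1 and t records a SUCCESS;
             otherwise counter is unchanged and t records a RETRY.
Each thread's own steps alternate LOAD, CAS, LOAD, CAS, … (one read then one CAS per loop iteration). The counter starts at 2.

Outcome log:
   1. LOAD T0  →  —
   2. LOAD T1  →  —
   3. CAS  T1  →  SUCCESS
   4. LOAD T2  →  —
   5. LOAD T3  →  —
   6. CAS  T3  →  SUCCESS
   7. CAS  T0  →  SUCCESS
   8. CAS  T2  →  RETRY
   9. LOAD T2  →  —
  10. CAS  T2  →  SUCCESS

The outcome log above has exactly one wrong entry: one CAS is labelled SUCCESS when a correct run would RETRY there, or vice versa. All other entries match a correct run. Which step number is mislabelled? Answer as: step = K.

Reference trace:
step 1: T0 LOAD ⇒ load; ctr=2 reg=2
step 2: T1 LOAD ⇒ load; ctr=2 reg=2
step 3: T1 CAS ⇒ ok; ctr=3 reg=2
step 4: T2 LOAD ⇒ load; ctr=3 reg=3
step 5: T3 LOAD ⇒ load; ctr=3 reg=3
step 6: T3 CAS ⇒ ok; ctr=4 reg=3
step 7: T0 CAS ⇒ retry; ctr=4 reg=2
step 8: T2 CAS ⇒ retry; ctr=4 reg=3
step 9: T2 LOAD ⇒ load; ctr=4 reg=4
step 10: T2 CAS ⇒ ok; ctr=5 reg=4
Flip is step 7.

step = 7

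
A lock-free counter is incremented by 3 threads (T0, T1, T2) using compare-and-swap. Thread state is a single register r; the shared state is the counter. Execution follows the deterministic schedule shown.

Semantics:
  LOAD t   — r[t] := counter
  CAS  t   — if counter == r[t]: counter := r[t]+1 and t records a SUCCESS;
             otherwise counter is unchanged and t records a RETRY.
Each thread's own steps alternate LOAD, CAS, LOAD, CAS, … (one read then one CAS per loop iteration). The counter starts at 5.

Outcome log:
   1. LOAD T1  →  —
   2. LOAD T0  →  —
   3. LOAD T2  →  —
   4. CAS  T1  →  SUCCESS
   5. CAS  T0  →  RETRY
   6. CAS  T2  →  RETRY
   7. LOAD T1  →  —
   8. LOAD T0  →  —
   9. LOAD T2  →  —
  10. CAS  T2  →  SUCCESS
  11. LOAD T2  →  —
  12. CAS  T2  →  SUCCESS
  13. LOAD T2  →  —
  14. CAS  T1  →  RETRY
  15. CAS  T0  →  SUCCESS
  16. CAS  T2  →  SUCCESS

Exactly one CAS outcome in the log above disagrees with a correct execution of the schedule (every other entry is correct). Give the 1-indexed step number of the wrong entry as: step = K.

step = 15

Reference trace:
T1 LOAD — after: cnt=5, r=5 — load
T0 LOAD — after: cnt=5, r=5 — load
T2 LOAD — after: cnt=5, r=5 — load
T1 CAS — after: cnt=6, r=5 — ok
T0 CAS — after: cnt=6, r=5 — retry
T2 CAS — after: cnt=6, r=5 — retry
T1 LOAD — after: cnt=6, r=6 — load
T0 LOAD — after: cnt=6, r=6 — load
T2 LOAD — after: cnt=6, r=6 — load
T2 CAS — after: cnt=7, r=6 — ok
T2 LOAD — after: cnt=7, r=7 — load
T2 CAS — after: cnt=8, r=7 — ok
T2 LOAD — after: cnt=8, r=8 — load
T1 CAS — after: cnt=8, r=6 — retry
T0 CAS — after: cnt=8, r=6 — retry
T2 CAS — after: cnt=9, r=8 — ok
Log disagrees first at step 15.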